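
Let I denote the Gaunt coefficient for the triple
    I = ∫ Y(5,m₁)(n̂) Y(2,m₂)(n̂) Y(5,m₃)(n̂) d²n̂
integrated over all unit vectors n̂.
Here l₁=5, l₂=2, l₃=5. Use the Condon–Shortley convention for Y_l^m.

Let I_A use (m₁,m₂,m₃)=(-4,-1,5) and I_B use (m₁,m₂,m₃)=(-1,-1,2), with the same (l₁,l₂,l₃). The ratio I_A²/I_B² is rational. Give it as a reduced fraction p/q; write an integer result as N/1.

45/14

Shared (l₁,l₂,l₃)=(5,2,5): N and (l;000)² cancel in I_A²/I_B².
A: Δ = 2!·8!·2!/13! = 1/38610; Racah Σ t=1..1: t=1:−1/80640 = -1/80640; ⇒ 3j(5 2 5; -4 -1 5)² = 9/286, sgn -1
B: Δ = 2!·8!·2!/13! = 1/38610; Racah Σ t=0..1: t=0:+1/2880 t=1:−1/1440 = -1/2880; ⇒ 3j(5 2 5; -1 -1 2)² = 7/715, sgn +1
I_A²/I_B² = (9/286)/(7/715) = 45/14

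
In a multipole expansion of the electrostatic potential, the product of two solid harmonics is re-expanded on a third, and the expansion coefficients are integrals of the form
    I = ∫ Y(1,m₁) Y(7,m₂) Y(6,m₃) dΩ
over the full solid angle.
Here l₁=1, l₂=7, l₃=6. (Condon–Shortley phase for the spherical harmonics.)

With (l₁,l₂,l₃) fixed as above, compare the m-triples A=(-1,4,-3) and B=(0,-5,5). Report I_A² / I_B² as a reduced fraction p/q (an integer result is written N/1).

Same 1,7,6: normalisation and zero-m 3j drop out of the ratio.
A: Δ: 2! 0! 12! / 15! → 1/1365; sum: t=2:+1/4354560 = 1/4354560; 3j²(1 7 6; -1 4 -3) = Δ·Π!·Σ² = 11/273  (sign -1)
B: Δ: 2! 0! 12! / 15! → 1/1365; sum: t=1:−1/39916800 = -1/39916800; 3j²(1 7 6; 0 -5 5) = Δ·Π!·Σ² = 8/455  (sign +1)
I_A²/I_B² = (11/273)/(8/455) = 55/24

55/24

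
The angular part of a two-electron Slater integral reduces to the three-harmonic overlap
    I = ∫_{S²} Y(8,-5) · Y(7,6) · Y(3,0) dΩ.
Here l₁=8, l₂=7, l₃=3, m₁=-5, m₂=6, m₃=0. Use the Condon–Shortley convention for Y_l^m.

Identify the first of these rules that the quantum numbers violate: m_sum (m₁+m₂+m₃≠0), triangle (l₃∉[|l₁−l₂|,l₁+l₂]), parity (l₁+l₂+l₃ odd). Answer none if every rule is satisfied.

m_sum

azimuthal sum: -5 + 6 + 0 = 1  ✗
1 ≤ 3 ≤ 15 (triangle on l)
L = 8 + 7 + 3 = 18 (even)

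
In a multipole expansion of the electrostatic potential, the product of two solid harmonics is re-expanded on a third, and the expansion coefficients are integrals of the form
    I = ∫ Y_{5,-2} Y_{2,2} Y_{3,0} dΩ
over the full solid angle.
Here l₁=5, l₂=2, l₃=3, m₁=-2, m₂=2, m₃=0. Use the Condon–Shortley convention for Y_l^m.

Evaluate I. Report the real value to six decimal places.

0.141758

m-sum 0 ✓  L=10 even ✓  3≤3≤7 ✓
Π(2lᵢ+1) = 11×5×7 = 385
triangle coeff Δ(5,2,3) = 1/2310
Σ_t [2,2]: t=2:+1/144 = 1/144
(3j)²=10/231 [(5 2 3; 0 0 0)], sign=-1
Σ_t [4,4]: t=4:+1/864 = 1/864
(3j)²=1/66 [(5 2 3; -2 2 0)], sign=-1
⇒ 4πI² = 25/99
I = (+1)√(25/99/(4π)) = 0.14175797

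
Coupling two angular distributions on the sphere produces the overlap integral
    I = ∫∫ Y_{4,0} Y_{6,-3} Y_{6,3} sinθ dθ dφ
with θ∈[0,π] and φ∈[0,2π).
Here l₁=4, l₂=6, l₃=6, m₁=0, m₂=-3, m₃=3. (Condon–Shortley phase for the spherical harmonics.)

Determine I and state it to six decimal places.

Rules hold: Σm=0, L=16 even, 2≤6≤10.
N = 9·13·13 = 1521
Δ = 4!·4!·8!/17! = 1/15315300
Racah Σ t=0..4: t=0:+1/829440 t=1:−1/25920 t=2:+1/9216 t=3:−1/25920 t=4:+1/829440 = 7/207360
⇒ 3j(4 6 6; 0 0 0)² = 28/2431, sgn +1
Racah Σ t=0..3: t=0:+1/414720 t=1:−1/51840 t=2:+1/80640 t=3:−1/1451520 = -1/193536
⇒ 3j(4 6 6; 0 -3 3)² = 81/17017, sgn +1
4πI² = N·(3j₀)²·(3jₘ)² = 2916/34969
I = +1·√(0.0833881/4π) = 0.08146053

0.081461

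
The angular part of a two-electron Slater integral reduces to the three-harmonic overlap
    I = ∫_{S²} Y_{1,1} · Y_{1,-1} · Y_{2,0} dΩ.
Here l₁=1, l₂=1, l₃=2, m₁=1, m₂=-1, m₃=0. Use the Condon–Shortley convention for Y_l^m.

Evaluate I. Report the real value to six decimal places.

m-sum 0 ✓  L=4 even ✓  0≤2≤2 ✓
Π(2lᵢ+1) = 3×3×5 = 45
triangle coeff Δ(1,1,2) = 1/30
Σ_t [0,0]: t=0:+1/1 = 1/1
(3j)²=2/15 [(1 1 2; 0 0 0)], sign=+1
Σ_t [0,0]: t=0:+1/4 = 1/4
(3j)²=1/30 [(1 1 2; 1 -1 0)], sign=+1
⇒ 4πI² = 1/5
I = (+1)√(1/5/(4π)) = 0.12615663

0.126157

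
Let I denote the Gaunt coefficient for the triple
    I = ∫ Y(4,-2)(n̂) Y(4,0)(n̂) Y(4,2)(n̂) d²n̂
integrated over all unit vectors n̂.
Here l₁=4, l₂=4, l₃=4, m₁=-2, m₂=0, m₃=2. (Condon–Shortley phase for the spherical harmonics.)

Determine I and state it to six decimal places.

Rules hold: Σm=0, L=12 even, 0≤4≤8.
N = 9·9·9 = 729
Δ = 4!·4!·4!/13! = 1/450450
Racah Σ t=0..4: t=0:+1/13824 t=1:−1/216 t=2:+1/64 t=3:−1/216 t=4:+1/13824 = 5/768
⇒ 3j(4 4 4; 0 0 0)² = 18/1001, sgn +1
Racah Σ t=2..4: t=2:+1/384 t=3:−1/216 t=4:+1/2304 = -11/6912
⇒ 3j(4 4 4; -2 0 2)² = 11/1638, sgn -1
4πI² = N·(3j₀)²·(3jₘ)² = 729/8281
I = -1·√(0.0880328/4π) = -0.08369845

-0.083698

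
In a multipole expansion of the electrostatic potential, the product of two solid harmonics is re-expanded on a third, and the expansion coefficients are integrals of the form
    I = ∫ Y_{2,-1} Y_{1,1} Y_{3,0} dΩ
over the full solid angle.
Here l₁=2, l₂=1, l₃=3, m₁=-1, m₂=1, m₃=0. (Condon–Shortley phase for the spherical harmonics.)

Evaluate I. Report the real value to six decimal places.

m-sum 0 ✓  L=6 even ✓  1≤3≤3 ✓
Π(2lᵢ+1) = 5×3×7 = 105
triangle coeff Δ(2,1,3) = 1/105
Σ_t [0,0]: t=0:+1/4 = 1/4
(3j)²=3/35 [(2 1 3; 0 0 0)], sign=-1
Σ_t [0,0]: t=0:+1/12 = 1/12
(3j)²=1/35 [(2 1 3; -1 1 0)], sign=-1
⇒ 4πI² = 9/35
I = (+1)√(9/35/(4π)) = 0.14304817

0.143048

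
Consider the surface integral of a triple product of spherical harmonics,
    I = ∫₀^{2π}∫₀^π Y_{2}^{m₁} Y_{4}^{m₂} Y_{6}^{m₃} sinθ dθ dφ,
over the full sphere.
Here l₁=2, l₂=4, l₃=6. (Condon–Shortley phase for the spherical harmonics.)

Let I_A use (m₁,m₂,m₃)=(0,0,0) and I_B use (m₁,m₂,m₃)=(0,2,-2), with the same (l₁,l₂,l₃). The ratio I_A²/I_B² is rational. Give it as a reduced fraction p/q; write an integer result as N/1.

l's match ⇒ only the (l;m) 3-j factors differ between A and B.
A: triangle coeff Δ(2,4,6) = 1/6435; Σ_t [0,0]: t=0:+1/2304 = 1/2304; (3j)²=5/143 [(2 4 6; 0 0 0)], sign=+1
B: triangle coeff Δ(2,4,6) = 1/6435; Σ_t [0,0]: t=0:+1/5760 = 1/5760; (3j)²=56/2145 [(2 4 6; 0 2 -2)], sign=+1
I_A²/I_B² = (5/143)/(56/2145) = 75/56

75/56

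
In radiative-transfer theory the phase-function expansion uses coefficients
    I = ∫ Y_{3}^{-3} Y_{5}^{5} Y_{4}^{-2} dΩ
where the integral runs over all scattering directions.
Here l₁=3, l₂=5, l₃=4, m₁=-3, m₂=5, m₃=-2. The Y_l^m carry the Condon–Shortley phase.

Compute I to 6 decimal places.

0.138791

m-sum 0 ✓  L=12 even ✓  2≤4≤8 ✓
Π(2lᵢ+1) = 7×11×9 = 693
triangle coeff Δ(3,5,4) = 1/180180
Σ_t [1,3]: t=1:−1/576 t=2:+1/144 t=3:−1/576 = 1/288
(3j)²=20/1001 [(3 5 4; 0 0 0)], sign=+1
Σ_t [4,4]: t=4:+1/34560 = 1/34560
(3j)²=5/286 [(3 5 4; -3 5 -2)], sign=+1
⇒ 4πI² = 450/1859
I = (+1)√(450/1859/(4π)) = 0.13879110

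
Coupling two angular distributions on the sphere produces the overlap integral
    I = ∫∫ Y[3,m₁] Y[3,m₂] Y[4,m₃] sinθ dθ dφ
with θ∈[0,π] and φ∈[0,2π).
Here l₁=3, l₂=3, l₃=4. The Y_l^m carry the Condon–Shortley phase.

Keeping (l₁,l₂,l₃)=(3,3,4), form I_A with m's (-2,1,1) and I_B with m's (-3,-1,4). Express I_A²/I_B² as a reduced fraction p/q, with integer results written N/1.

l's match ⇒ only the (l;m) 3-j factors differ between A and B.
A: triangle coeff Δ(3,3,4) = 1/34650; Σ_t [1,2]: t=1:−1/144 t=2:+1/48 = 1/72; (3j)²=16/693 [(3 3 4; -2 1 1)], sign=-1
B: triangle coeff Δ(3,3,4) = 1/34650; Σ_t [2,2]: t=2:+1/1152 = 1/1152; (3j)²=1/33 [(3 3 4; -3 -1 4)], sign=+1
I_A²/I_B² = (16/693)/(1/33) = 16/21

16/21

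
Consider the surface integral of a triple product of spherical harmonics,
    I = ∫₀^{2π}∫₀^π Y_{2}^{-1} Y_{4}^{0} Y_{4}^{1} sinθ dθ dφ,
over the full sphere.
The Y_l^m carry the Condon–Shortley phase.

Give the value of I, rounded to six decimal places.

-0.044869

m-sum 0 ✓  L=10 even ✓  2≤4≤6 ✓
Π(2lᵢ+1) = 5×9×9 = 405
triangle coeff Δ(2,4,4) = 1/13860
Σ_t [0,2]: t=0:+1/192 t=1:−1/36 t=2:+1/192 = -5/288
(3j)²=20/693 [(2 4 4; 0 0 0)], sign=-1
Σ_t [1,2]: t=1:−1/72 t=2:+1/96 = -1/288
(3j)²=1/462 [(2 4 4; -1 0 1)], sign=+1
⇒ 4πI² = 150/5929
I = (-1)√(150/5929/(4π)) = -0.04486937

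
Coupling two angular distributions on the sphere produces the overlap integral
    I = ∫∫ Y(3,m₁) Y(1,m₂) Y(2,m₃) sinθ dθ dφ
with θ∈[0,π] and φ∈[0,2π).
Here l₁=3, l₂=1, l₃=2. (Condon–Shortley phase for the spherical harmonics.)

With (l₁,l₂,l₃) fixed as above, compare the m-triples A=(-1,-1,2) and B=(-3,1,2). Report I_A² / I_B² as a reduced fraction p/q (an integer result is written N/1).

Shared (l₁,l₂,l₃)=(3,1,2): N and (l;000)² cancel in I_A²/I_B².
A: Δ = 2!·4!·0!/7! = 1/105; Racah Σ t=0..0: t=0:+1/48 = 1/48; ⇒ 3j(3 1 2; -1 -1 2)² = 1/105, sgn +1
B: Δ = 2!·4!·0!/7! = 1/105; Racah Σ t=2..2: t=2:+1/48 = 1/48; ⇒ 3j(3 1 2; -3 1 2)² = 1/7, sgn +1
I_A²/I_B² = (1/105)/(1/7) = 1/15

1/15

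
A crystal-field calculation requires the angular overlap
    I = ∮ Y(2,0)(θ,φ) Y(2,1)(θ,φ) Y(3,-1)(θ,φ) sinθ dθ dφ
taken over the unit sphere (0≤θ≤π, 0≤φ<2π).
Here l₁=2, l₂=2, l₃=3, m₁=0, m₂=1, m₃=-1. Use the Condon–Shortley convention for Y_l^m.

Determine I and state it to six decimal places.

l₁+l₂+l₃=7 is odd: 3j(l;000)=0 ⇒ I=0

0.000000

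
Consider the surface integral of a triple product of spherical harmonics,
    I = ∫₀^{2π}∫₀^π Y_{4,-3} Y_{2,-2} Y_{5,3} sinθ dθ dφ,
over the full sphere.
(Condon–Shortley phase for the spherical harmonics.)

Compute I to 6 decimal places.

0.000000

-3 − 2 + 3 = -2 ≠ 0: azimuthal integral kills it; I = 0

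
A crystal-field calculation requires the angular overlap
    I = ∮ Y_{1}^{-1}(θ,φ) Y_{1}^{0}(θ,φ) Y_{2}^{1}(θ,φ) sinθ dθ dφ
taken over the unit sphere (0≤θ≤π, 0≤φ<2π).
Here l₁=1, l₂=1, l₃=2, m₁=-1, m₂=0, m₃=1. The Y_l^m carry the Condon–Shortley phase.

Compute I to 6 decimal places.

Rules hold: Σm=0, L=4 even, 0≤2≤2.
N = 3·3·5 = 45
Δ = 0!·2!·2!/5! = 1/30
Racah Σ t=0..0: t=0:+1/1 = 1/1
⇒ 3j(1 1 2; 0 0 0)² = 2/15, sgn +1
Racah Σ t=0..0: t=0:+1/2 = 1/2
⇒ 3j(1 1 2; -1 0 1)² = 1/10, sgn -1
4πI² = N·(3j₀)²·(3jₘ)² = 3/5
I = -1·√(0.6/4π) = -0.21850969

-0.218510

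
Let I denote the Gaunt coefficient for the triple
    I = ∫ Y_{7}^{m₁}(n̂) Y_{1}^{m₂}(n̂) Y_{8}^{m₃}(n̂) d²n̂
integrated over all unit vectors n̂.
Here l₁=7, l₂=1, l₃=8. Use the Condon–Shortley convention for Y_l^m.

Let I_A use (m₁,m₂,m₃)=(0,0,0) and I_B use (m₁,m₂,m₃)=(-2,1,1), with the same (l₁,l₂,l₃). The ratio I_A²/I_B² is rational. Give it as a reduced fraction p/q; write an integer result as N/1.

64/21

l's match ⇒ only the (l;m) 3-j factors differ between A and B.
A: triangle coeff Δ(7,1,8) = 1/2040; Σ_t [0,0]: t=0:+1/25401600 = 1/25401600; (3j)²=8/255 [(7 1 8; 0 0 0)], sign=+1
B: triangle coeff Δ(7,1,8) = 1/2040; Σ_t [0,0]: t=0:+1/87091200 = 1/87091200; (3j)²=7/680 [(7 1 8; -2 1 1)], sign=-1
I_A²/I_B² = (8/255)/(7/680) = 64/21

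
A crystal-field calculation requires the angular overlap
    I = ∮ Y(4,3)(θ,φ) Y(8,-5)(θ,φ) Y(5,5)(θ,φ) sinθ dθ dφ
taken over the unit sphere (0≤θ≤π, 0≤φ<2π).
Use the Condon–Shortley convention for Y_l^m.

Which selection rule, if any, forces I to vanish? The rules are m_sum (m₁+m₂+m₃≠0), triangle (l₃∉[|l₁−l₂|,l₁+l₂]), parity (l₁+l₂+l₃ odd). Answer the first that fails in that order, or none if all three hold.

m_sum

azimuthal sum: 3 − 5 + 5 = 3  ✗
4 ≤ 5 ≤ 12 (triangle on l)
L = 4 + 8 + 5 = 17 (odd)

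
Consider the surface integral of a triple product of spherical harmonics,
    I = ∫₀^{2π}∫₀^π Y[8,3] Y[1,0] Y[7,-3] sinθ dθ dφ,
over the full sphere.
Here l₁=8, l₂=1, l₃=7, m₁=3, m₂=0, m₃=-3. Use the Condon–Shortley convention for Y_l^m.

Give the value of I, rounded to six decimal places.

-0.226917

m-sum 0 ✓  L=16 even ✓  7≤7≤9 ✓
Π(2lᵢ+1) = 17×3×15 = 765
triangle coeff Δ(8,1,7) = 1/2040
Σ_t [1,1]: t=1:−1/25401600 = -1/25401600
(3j)²=8/255 [(8 1 7; 0 0 0)], sign=+1
Σ_t [1,1]: t=1:−1/87091200 = -1/87091200
(3j)²=11/408 [(8 1 7; 3 0 -3)], sign=-1
⇒ 4πI² = 11/17
I = (-1)√(11/17/(4π)) = -0.22691696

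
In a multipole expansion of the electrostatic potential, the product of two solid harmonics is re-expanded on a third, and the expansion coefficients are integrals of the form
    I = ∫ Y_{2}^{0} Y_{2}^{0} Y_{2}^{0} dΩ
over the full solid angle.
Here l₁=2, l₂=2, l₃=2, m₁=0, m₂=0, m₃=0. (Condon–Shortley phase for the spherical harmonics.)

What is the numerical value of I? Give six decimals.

0.180224

m-sum 0 ✓  L=6 even ✓  0≤2≤4 ✓
Π(2lᵢ+1) = 5×5×5 = 125
triangle coeff Δ(2,2,2) = 1/630
Σ_t [0,2]: t=0:+1/8 t=1:−1/1 t=2:+1/8 = -3/4
(3j)²=2/35 [(2 2 2; 0 0 0)], sign=-1
(m-triple is (0,0,0) — same symbol as above.)
⇒ 4πI² = 20/49
I = (+1)√(20/49/(4π)) = 0.18022375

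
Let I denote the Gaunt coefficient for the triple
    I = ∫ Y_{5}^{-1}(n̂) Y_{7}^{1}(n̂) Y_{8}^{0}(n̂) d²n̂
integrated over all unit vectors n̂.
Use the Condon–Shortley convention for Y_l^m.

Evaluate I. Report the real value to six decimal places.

-0.019887

m-sum 0 ✓  L=20 even ✓  2≤8≤12 ✓
Π(2lᵢ+1) = 11×15×17 = 2805
triangle coeff Δ(5,7,8) = 1/814773960
Σ_t [0,4]: t=0:+1/87091200 t=1:−1/4976640 t=2:+1/2073600 t=3:−1/4976640 t=4:+1/87091200 = 1/9676800
(3j)²=360/46189 [(5 7 8; 0 0 0)], sign=+1
Σ_t [0,4]: t=0:+1/1393459200 t=1:−1/21772800 t=2:+1/3317760 t=3:−1/3110400 t=4:+1/19906560 = -1/66355200
(3j)²=21/92378 [(5 7 8; -1 1 0)], sign=-1
⇒ 4πI² = 56700/11408683
I = (-1)√(56700/11408683/(4π)) = -0.01988698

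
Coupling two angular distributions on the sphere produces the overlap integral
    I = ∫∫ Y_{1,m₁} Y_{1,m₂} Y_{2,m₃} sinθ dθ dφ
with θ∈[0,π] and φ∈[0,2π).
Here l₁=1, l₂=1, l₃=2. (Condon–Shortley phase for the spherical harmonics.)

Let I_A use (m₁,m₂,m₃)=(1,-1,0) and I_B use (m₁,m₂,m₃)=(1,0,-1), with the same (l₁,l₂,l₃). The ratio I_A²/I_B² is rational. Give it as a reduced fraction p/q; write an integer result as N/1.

1/3

l's match ⇒ only the (l;m) 3-j factors differ between A and B.
A: triangle coeff Δ(1,1,2) = 1/30; Σ_t [0,0]: t=0:+1/4 = 1/4; (3j)²=1/30 [(1 1 2; 1 -1 0)], sign=+1
B: triangle coeff Δ(1,1,2) = 1/30; Σ_t [0,0]: t=0:+1/2 = 1/2; (3j)²=1/10 [(1 1 2; 1 0 -1)], sign=-1
I_A²/I_B² = (1/30)/(1/10) = 1/3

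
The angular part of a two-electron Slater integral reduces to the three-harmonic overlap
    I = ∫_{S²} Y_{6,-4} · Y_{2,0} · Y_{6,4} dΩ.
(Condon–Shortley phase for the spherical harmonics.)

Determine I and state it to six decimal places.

-0.022938

Checks pass: Σm=0; 14 even; l₃=6∈[4,8].
(2·6+1)(2·2+1)(2·6+1) = 845
Δ: 2! 10! 2! / 15! → 1/90090
sum: t=0:+1/69120 t=1:−1/14400 t=2:+1/69120 = -7/172800
3j²(6 2 6; 0 0 0) = Δ·Π!·Σ² = 14/715  (sign -1)
sum: t=0:+1/14515200 t=1:−1/362880 t=2:+1/322560 = 1/2419200
3j²(6 2 6; -4 0 4) = Δ·Π!·Σ² = 2/5005  (sign +1)
combine: 4πI² = 845·14/715·2/5005 = 4/605
take √, sign -1: I = -0.02293757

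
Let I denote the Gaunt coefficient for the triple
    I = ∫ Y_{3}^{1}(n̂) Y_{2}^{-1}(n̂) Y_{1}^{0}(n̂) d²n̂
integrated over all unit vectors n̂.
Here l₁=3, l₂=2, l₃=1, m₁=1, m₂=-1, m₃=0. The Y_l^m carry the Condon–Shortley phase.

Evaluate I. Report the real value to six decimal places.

Checks pass: Σm=0; 6 even; l₃=1∈[1,5].
(2·3+1)(2·2+1)(2·1+1) = 105
Δ: 4! 2! 0! / 7! → 1/105
sum: t=2:+1/4 = 1/4
3j²(3 2 1; 0 0 0) = Δ·Π!·Σ² = 3/35  (sign -1)
sum: t=1:−1/6 = -1/6
3j²(3 2 1; 1 -1 0) = Δ·Π!·Σ² = 8/105  (sign +1)
combine: 4πI² = 105·3/35·8/105 = 24/35
take √, sign -1: I = -0.23359668

-0.233597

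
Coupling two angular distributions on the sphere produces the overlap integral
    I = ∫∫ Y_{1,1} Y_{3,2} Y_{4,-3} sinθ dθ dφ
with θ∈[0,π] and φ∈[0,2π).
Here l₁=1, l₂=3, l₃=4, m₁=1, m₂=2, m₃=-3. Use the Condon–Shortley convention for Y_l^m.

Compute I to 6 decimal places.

Checks pass: Σm=0; 8 even; l₃=4∈[2,4].
(2·1+1)(2·3+1)(2·4+1) = 189
Δ: 0! 2! 6! / 9! → 1/252
sum: t=0:+1/36 = 1/36
3j²(1 3 4; 0 0 0) = Δ·Π!·Σ² = 4/63  (sign +1)
sum: t=0:+1/240 = 1/240
3j²(1 3 4; 1 2 -3) = Δ·Π!·Σ² = 1/12  (sign -1)
combine: 4πI² = 189·4/63·1/12 = 1/1
take √, sign -1: I = -0.28209479

-0.282095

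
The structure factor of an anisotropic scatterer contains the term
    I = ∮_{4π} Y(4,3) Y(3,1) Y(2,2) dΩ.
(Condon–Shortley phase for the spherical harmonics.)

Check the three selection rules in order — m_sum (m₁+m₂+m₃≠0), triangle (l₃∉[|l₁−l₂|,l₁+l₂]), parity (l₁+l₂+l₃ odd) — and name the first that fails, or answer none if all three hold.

m_sum

Σmᵢ = 6  ✗
l₃∈[|l₁−l₂|,l₁+l₂]=[1,7], have l₃=2
Σlᵢ = 9 ⇒ odd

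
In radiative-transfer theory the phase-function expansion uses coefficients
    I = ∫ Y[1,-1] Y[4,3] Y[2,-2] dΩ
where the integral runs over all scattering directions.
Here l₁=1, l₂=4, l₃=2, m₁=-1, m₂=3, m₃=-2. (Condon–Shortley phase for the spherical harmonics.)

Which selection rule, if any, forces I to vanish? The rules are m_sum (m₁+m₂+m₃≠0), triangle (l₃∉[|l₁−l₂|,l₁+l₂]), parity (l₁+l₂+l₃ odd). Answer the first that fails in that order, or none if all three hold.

triangle

m₁+m₂+m₃ = -1 + 3 − 2 = 0  ✓
triangle: |1−4|=3 ≤ l₃=2 ≤ 1+4=5  ✗
parity: l₁+l₂+l₃ = 7 is odd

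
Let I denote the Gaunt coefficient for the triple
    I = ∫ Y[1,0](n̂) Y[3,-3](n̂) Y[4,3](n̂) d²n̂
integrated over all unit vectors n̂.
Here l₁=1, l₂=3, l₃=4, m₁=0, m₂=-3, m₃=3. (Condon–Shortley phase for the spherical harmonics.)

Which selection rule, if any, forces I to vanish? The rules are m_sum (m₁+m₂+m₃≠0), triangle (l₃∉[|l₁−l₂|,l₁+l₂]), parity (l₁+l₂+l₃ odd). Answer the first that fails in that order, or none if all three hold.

none

m₁+m₂+m₃ = 0 − 3 + 3 = 0  ✓
triangle: |1−3|=2 ≤ l₃=4 ≤ 1+3=4  ✓
parity: l₁+l₂+l₃ = 8 is even  ✓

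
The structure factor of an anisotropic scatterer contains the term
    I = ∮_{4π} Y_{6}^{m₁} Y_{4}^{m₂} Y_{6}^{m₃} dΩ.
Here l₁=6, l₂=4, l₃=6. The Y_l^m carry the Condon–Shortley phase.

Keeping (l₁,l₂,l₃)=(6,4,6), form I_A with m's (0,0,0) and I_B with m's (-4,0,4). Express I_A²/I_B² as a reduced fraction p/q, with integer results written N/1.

Same 6,4,6: normalisation and zero-m 3j drop out of the ratio.
A: Δ: 4! 8! 4! / 17! → 1/15315300; sum: t=0:+1/829440 t=1:−1/25920 t=2:+1/9216 t=3:−1/25920 t=4:+1/829440 = 7/207360; 3j²(6 4 6; 0 0 0) = Δ·Π!·Σ² = 28/2431  (sign +1)
B: Δ: 4! 8! 4! / 17! → 1/15315300; sum: t=2:+1/645120 t=3:−1/181440 t=4:+1/829440 = -1/362880; 3j²(6 4 6; -4 0 4) = Δ·Π!·Σ² = 256/17017  (sign -1)
I_A²/I_B² = (28/2431)/(256/17017) = 49/64

49/64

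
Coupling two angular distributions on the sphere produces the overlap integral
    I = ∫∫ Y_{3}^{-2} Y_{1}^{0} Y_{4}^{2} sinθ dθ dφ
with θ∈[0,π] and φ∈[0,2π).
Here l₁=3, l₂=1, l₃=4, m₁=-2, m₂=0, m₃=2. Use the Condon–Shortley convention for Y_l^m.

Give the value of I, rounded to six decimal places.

Checks pass: Σm=0; 8 even; l₃=4∈[2,4].
(2·3+1)(2·1+1)(2·4+1) = 189
Δ: 0! 6! 2! / 9! → 1/252
sum: t=0:+1/36 = 1/36
3j²(3 1 4; 0 0 0) = Δ·Π!·Σ² = 4/63  (sign +1)
sum: t=0:+1/120 = 1/120
3j²(3 1 4; -2 0 2) = Δ·Π!·Σ² = 1/21  (sign +1)
combine: 4πI² = 189·4/63·1/21 = 4/7
take √, sign +1: I = 0.21324362

0.213244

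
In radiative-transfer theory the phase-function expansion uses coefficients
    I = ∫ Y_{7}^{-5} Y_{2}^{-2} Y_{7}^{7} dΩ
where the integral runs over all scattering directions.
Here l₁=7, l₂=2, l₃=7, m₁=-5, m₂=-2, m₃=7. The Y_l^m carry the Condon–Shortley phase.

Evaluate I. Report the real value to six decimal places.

0.066694

m-sum 0 ✓  L=16 even ✓  5≤7≤9 ✓
Π(2lᵢ+1) = 15×5×15 = 1125
triangle coeff Δ(7,2,7) = 1/185640
Σ_t [0,2]: t=0:+1/2419200 t=1:−1/518400 t=2:+1/2419200 = -1/907200
(3j)²=56/3315 [(7 2 7; 0 0 0)], sign=+1
Σ_t [0,0]: t=0:+1/1916006400 = 1/1916006400
(3j)²=1/340 [(7 2 7; -5 -2 7)], sign=+1
⇒ 4πI² = 210/3757
I = (+1)√(210/3757/(4π)) = 0.06669359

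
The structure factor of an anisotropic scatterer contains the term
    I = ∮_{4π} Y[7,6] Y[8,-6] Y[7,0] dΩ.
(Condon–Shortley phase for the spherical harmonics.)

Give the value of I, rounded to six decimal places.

Checks pass: Σm=0; 22 even; l₃=7∈[1,15].
(2·7+1)(2·8+1)(2·7+1) = 3825
Δ: 8! 6! 8! / 23! → 1/22086194130
sum: t=1:−1/18289152000 t=2:+1/248832000 t=3:−1/24883200 t=4:+1/11943936 t=5:−1/24883200 t=6:+1/248832000 t=7:−1/18289152000 = 11/975421440
3j²(7 8 7; 0 0 0) = Δ·Π!·Σ² = 1750/289731  (sign -1)
sum: t=0:+1/6967296000 t=1:−1/18289152000 = 13/146313216000
3j²(7 8 7; 6 -6 0) = Δ·Π!·Σ² = 2197/222870  (sign -1)
combine: 4πI² = 3825·1750/289731·2197/222870 = 739375/3246473
take √, sign +1: I = 0.13462371

0.134624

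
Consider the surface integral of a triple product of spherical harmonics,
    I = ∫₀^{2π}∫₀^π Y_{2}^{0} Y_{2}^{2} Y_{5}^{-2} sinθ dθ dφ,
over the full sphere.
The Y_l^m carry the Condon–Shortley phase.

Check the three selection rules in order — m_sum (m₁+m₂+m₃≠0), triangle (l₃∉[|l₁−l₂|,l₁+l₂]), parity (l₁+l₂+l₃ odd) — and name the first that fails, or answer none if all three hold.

triangle

Σmᵢ = 0  ✓
l₃∈[|l₁−l₂|,l₁+l₂]=[0,4], have l₃=5  ✗
Σlᵢ = 9 ⇒ odd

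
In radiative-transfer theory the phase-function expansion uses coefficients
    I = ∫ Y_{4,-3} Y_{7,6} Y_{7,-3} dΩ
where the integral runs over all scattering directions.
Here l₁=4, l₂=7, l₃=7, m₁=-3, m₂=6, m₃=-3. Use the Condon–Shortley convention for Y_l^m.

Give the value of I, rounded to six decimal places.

m-sum 0 ✓  L=18 even ✓  3≤7≤11 ✓
Π(2lᵢ+1) = 9×15×15 = 2025
triangle coeff Δ(4,7,7) = 1/58198140
Σ_t [0,4]: t=0:+1/17418240 t=1:−1/622080 t=2:+1/230400 t=3:−1/622080 t=4:+1/17418240 = 1/806400
(3j)²=2268/230945 [(4 7 7; 0 0 0)], sign=-1
Σ_t [3,4]: t=3:−1/522547200 t=4:+1/52254720 = 1/58060800
(3j)²=9/646 [(4 7 7; -3 6 -3)], sign=+1
⇒ 4πI² = 4133430/14919047
I = (-1)√(4133430/14919047/(4π)) = -0.14848406

-0.148484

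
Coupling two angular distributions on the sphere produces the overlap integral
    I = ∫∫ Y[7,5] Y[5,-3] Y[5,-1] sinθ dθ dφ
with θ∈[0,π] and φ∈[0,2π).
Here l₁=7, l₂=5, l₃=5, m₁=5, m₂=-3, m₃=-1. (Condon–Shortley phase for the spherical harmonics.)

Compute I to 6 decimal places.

0.000000

Σmᵢ = 1 ≠ 0, so the φ-integral vanishes; I = 0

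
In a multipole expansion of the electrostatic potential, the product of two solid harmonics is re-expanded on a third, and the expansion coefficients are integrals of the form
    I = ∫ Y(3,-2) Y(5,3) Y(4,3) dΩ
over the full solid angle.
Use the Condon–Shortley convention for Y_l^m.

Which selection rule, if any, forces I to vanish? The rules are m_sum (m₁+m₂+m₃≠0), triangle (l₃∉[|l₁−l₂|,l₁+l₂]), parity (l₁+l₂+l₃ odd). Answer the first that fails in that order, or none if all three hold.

azimuthal sum: -2 + 3 + 3 = 4  ✗
2 ≤ 4 ≤ 8 (triangle on l)
L = 3 + 5 + 4 = 12 (even)

m_sum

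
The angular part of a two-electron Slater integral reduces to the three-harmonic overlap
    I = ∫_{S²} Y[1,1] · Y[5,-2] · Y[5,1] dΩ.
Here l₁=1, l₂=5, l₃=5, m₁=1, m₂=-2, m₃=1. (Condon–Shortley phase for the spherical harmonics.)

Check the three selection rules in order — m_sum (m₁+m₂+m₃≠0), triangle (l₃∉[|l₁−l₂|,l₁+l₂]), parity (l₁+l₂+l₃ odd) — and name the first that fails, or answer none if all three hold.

azimuthal sum: 1 − 2 + 1 = 0  ✓
4 ≤ 5 ≤ 6 (triangle on l)  ✓
L = 1 + 5 + 5 = 11 (odd)  ✗

parity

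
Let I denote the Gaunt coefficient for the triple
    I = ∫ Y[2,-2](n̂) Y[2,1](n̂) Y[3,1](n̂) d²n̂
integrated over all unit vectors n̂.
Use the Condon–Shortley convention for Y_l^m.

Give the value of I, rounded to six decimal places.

0.000000

L=7 odd ⇒ parity kills the (l;000) factor ⇒ I = 0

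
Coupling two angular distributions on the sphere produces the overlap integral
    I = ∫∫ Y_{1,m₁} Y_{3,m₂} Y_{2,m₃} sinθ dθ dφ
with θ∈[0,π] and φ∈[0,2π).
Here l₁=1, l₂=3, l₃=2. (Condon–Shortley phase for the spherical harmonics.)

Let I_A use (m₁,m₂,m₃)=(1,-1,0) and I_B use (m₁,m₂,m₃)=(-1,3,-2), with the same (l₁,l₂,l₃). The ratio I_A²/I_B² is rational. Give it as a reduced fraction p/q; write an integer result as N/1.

2/5

l's match ⇒ only the (l;m) 3-j factors differ between A and B.
A: triangle coeff Δ(1,3,2) = 1/105; Σ_t [0,0]: t=0:+1/8 = 1/8; (3j)²=2/35 [(1 3 2; 1 -1 0)], sign=+1
B: triangle coeff Δ(1,3,2) = 1/105; Σ_t [2,2]: t=2:+1/48 = 1/48; (3j)²=1/7 [(1 3 2; -1 3 -2)], sign=+1
I_A²/I_B² = (2/35)/(1/7) = 2/5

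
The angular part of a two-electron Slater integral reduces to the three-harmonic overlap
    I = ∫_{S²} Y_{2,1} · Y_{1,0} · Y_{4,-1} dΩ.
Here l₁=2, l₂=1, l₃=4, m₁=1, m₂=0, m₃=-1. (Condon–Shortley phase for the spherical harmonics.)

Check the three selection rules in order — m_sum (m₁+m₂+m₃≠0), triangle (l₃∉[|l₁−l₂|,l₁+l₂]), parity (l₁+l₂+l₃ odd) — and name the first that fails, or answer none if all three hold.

Σmᵢ = 0  ✓
l₃∈[|l₁−l₂|,l₁+l₂]=[1,3], have l₃=4  ✗
Σlᵢ = 7 ⇒ odd

triangle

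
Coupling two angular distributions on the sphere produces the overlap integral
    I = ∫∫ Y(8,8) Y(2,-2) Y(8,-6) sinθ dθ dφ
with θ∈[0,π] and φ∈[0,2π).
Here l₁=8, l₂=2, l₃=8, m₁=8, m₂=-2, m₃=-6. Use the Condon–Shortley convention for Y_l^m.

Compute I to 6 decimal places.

-0.059388

Checks pass: Σm=0; 18 even; l₃=8∈[6,10].
(2·8+1)(2·2+1)(2·8+1) = 1445
Δ: 2! 14! 2! / 19! → 1/348840
sum: t=0:+1/116121600 t=1:−1/25401600 t=2:+1/116121600 = -1/45158400
3j²(8 2 8; 0 0 0) = Δ·Π!·Σ² = 24/1615  (sign -1)
sum: t=0:+1/348713164800 = 1/348713164800
3j²(8 2 8; 8 -2 -6) = Δ·Π!·Σ² = 2/969  (sign +1)
combine: 4πI² = 1445·24/1615·2/969 = 16/361
take √, sign -1: I = -0.05938838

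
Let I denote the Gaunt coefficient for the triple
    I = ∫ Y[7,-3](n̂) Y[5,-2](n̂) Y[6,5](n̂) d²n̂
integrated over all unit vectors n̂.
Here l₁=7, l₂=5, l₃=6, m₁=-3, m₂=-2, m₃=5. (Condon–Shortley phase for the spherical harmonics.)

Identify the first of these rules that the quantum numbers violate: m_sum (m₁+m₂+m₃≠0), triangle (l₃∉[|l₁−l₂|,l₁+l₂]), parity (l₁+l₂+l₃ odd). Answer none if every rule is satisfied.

none

azimuthal sum: -3 − 2 + 5 = 0  ✓
2 ≤ 6 ≤ 12 (triangle on l)  ✓
L = 7 + 5 + 6 = 18 (even)  ✓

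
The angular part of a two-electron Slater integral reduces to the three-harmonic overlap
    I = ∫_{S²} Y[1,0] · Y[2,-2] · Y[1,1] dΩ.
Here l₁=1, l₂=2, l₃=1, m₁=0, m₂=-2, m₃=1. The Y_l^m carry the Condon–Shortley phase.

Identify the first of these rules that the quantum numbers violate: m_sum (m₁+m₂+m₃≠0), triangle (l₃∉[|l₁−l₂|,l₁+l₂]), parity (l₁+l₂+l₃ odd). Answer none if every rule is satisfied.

azimuthal sum: 0 − 2 + 1 = -1  ✗
1 ≤ 1 ≤ 3 (triangle on l)
L = 1 + 2 + 1 = 4 (even)

m_sum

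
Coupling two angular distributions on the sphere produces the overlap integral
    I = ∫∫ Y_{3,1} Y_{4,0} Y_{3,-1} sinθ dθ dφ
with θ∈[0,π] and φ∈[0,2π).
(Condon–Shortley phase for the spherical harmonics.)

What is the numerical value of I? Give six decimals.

m-sum 0 ✓  L=10 even ✓  1≤3≤7 ✓
Π(2lᵢ+1) = 7×9×7 = 441
triangle coeff Δ(3,4,3) = 1/34650
Σ_t [1,3]: t=1:−1/72 t=2:+1/16 t=3:−1/72 = 5/144
(3j)²=2/77 [(3 4 3; 0 0 0)], sign=-1
Σ_t [0,2]: t=0:+1/1152 t=1:−1/36 t=2:+1/32 = 5/1152
(3j)²=1/1386 [(3 4 3; 1 0 -1)], sign=+1
⇒ 4πI² = 1/121
I = (-1)√(1/121/(4π)) = -0.02564498

-0.025645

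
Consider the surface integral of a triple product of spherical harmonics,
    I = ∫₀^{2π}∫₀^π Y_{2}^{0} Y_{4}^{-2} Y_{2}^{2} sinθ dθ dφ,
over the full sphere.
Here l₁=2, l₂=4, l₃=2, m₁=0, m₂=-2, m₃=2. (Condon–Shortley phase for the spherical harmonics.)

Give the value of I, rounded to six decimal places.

0.156078

m-sum 0 ✓  L=8 even ✓  2≤2≤6 ✓
Π(2lᵢ+1) = 5×9×5 = 225
triangle coeff Δ(2,4,2) = 1/630
Σ_t [2,2]: t=2:+1/16 = 1/16
(3j)²=2/35 [(2 4 2; 0 0 0)], sign=+1
Σ_t [2,2]: t=2:+1/96 = 1/96
(3j)²=1/42 [(2 4 2; 0 -2 2)], sign=+1
⇒ 4πI² = 15/49
I = (+1)√(15/49/(4π)) = 0.15607835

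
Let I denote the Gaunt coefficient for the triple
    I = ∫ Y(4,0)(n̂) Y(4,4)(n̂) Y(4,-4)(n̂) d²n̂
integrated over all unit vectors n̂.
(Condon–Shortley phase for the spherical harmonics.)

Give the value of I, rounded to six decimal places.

Checks pass: Σm=0; 12 even; l₃=4∈[0,8].
(2·4+1)(2·4+1)(2·4+1) = 729
Δ: 4! 4! 4! / 13! → 1/450450
sum: t=0:+1/13824 t=1:−1/216 t=2:+1/64 t=3:−1/216 t=4:+1/13824 = 5/768
3j²(4 4 4; 0 0 0) = Δ·Π!·Σ² = 18/1001  (sign +1)
sum: t=4:+1/13824 = 1/13824
3j²(4 4 4; 0 4 -4) = Δ·Π!·Σ² = 14/1287  (sign +1)
combine: 4πI² = 729·18/1001·14/1287 = 2916/20449
take √, sign +1: I = 0.10652531

0.106525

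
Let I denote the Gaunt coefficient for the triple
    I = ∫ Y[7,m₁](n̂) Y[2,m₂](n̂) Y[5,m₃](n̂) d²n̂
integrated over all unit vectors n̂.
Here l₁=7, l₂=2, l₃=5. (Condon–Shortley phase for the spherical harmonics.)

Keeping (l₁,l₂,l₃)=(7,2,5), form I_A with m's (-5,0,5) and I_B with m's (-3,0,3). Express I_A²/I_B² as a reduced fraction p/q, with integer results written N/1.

Same 7,2,5: normalisation and zero-m 3j drop out of the ratio.
A: Δ: 4! 10! 0! / 15! → 1/15015; sum: t=2:+1/14515200 = 1/14515200; 3j²(7 2 5; -5 0 5) = Δ·Π!·Σ² = 2/455  (sign +1)
B: Δ: 4! 10! 0! / 15! → 1/15015; sum: t=2:+1/322560 = 1/322560; 3j²(7 2 5; -3 0 3) = Δ·Π!·Σ² = 18/1001  (sign +1)
I_A²/I_B² = (2/455)/(18/1001) = 11/45

11/45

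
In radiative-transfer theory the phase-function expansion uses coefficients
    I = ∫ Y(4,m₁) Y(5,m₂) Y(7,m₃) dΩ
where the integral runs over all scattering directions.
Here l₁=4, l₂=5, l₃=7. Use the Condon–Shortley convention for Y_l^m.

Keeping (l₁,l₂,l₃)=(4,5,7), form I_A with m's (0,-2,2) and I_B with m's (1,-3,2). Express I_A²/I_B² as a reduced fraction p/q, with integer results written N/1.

1920/26569

l's match ⇒ only the (l;m) 3-j factors differ between A and B.
A: triangle coeff Δ(4,5,7) = 1/6126120; Σ_t [0,2]: t=0:+1/69120 t=1:−1/51840 t=2:+1/483840 = -1/362880; (3j)²=16/17017 [(4 5 7; 0 -2 2)], sign=+1
B: triangle coeff Δ(4,5,7) = 1/6126120; Σ_t [0,2]: t=0:+1/103680 t=1:−1/241920 t=2:+1/9676800 = 163/29030400; (3j)²=26569/2042040 [(4 5 7; 1 -3 2)], sign=-1
I_A²/I_B² = (16/17017)/(26569/2042040) = 1920/26569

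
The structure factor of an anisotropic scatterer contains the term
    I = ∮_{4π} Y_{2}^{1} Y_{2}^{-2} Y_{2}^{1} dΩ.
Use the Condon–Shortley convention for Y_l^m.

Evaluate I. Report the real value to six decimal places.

m-sum 0 ✓  L=6 even ✓  0≤2≤4 ✓
Π(2lᵢ+1) = 5×5×5 = 125
triangle coeff Δ(2,2,2) = 1/630
Σ_t [0,2]: t=0:+1/8 t=1:−1/1 t=2:+1/8 = -3/4
(3j)²=2/35 [(2 2 2; 0 0 0)], sign=-1
Σ_t [0,0]: t=0:+1/4 = 1/4
(3j)²=3/35 [(2 2 2; 1 -2 1)], sign=-1
⇒ 4πI² = 30/49
I = (+1)√(30/49/(4π)) = 0.22072812

0.220728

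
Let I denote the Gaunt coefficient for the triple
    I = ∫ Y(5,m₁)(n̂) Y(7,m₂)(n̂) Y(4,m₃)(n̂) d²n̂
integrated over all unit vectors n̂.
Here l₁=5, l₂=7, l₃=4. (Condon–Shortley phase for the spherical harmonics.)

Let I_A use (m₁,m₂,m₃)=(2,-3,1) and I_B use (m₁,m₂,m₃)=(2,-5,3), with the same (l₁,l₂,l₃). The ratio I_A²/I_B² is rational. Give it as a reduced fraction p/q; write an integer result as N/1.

l's match ⇒ only the (l;m) 3-j factors differ between A and B.
A: triangle coeff Δ(5,7,4) = 1/6126120; Σ_t [1,3]: t=1:−1/362880 t=2:+1/69120 t=3:−1/172800 = 43/7257600; (3j)²=1849/170170 [(5 7 4; 2 -3 1)], sign=-1
B: triangle coeff Δ(5,7,4) = 1/6126120; Σ_t [1,2]: t=1:−1/1209600 t=2:+1/1036800 = 1/7257600; (3j)²=1/2210 [(5 7 4; 2 -5 3)], sign=-1
I_A²/I_B² = (1849/170170)/(1/2210) = 1849/77

1849/77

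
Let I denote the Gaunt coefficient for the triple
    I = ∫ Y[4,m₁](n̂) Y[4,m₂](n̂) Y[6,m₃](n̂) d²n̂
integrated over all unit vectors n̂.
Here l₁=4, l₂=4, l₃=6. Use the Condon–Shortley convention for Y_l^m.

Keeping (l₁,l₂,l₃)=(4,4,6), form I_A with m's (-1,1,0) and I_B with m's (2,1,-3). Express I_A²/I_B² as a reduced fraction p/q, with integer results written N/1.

1/210

Shared (l₁,l₂,l₃)=(4,4,6): N and (l;000)² cancel in I_A²/I_B².
A: Δ = 2!·6!·6!/15! = 1/1261260; Racah Σ t=0..2: t=0:+1/28800 t=1:−1/2304 t=2:+1/2592 = -7/518400; ⇒ 3j(4 4 6; -1 1 0)² = 1/25740, sgn -1
B: Δ = 2!·6!·6!/15! = 1/1261260; Racah Σ t=0..2: t=0:+1/11520 t=1:−1/5760 t=2:+1/51840 = -7/103680; ⇒ 3j(4 4 6; 2 1 -3)² = 7/858, sgn +1
I_A²/I_B² = (1/25740)/(7/858) = 1/210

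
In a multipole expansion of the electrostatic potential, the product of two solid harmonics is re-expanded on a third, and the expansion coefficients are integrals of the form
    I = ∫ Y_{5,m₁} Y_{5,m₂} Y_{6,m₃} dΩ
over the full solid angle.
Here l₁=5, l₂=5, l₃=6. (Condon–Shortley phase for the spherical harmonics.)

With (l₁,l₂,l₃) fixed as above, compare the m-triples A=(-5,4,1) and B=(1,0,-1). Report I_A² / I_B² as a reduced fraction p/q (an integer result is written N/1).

27/16

Same 5,5,6: normalisation and zero-m 3j drop out of the ratio.
A: Δ: 4! 6! 6! / 17! → 1/28588560; sum: t=4:+1/2073600 = 1/2073600; 3j²(5 5 6; -5 4 1) = Δ·Π!·Σ² = 63/9724  (sign -1)
B: Δ: 4! 6! 6! / 17! → 1/28588560; sum: t=0:+1/138240 t=1:−1/10368 t=2:+1/6912 t=3:−1/34560 t=4:+1/2073600 = 7/259200; 3j²(5 5 6; 1 0 -1) = Δ·Π!·Σ² = 28/7293  (sign -1)
I_A²/I_B² = (63/9724)/(28/7293) = 27/16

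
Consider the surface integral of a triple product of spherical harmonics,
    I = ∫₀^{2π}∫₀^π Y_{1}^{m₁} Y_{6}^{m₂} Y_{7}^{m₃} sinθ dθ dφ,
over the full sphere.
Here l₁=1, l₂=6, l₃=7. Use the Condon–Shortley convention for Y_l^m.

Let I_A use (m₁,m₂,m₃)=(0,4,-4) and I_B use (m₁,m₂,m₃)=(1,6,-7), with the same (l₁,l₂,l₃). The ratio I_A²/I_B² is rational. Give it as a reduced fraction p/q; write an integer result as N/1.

l's match ⇒ only the (l;m) 3-j factors differ between A and B.
A: triangle coeff Δ(1,6,7) = 1/1365; Σ_t [0,0]: t=0:+1/7257600 = 1/7257600; (3j)²=11/455 [(1 6 7; 0 4 -4)], sign=-1
B: triangle coeff Δ(1,6,7) = 1/1365; Σ_t [0,0]: t=0:+1/958003200 = 1/958003200; (3j)²=1/15 [(1 6 7; 1 6 -7)], sign=+1
I_A²/I_B² = (11/455)/(1/15) = 33/91

33/91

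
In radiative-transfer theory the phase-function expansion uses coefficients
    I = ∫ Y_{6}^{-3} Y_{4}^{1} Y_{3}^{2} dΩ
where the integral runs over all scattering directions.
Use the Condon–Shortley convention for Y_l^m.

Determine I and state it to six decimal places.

L=13 odd ⇒ parity kills the (l;000) factor ⇒ I = 0

0.000000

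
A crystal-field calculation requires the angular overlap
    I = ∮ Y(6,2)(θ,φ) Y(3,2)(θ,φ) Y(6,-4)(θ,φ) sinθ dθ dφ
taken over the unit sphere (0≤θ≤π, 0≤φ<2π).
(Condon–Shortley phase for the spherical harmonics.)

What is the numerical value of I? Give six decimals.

Σlᵢ=15 odd — θ-integrand is odd under cosθ→−cosθ; I=0

0.000000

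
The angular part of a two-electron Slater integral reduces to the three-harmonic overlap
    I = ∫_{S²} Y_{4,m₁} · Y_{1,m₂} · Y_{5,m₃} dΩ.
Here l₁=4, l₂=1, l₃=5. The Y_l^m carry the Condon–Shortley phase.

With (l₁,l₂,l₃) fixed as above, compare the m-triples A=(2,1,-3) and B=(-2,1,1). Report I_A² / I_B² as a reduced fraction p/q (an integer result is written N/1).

14/3

l's match ⇒ only the (l;m) 3-j factors differ between A and B.
A: triangle coeff Δ(4,1,5) = 1/495; Σ_t [0,0]: t=0:+1/2880 = 1/2880; (3j)²=28/495 [(4 1 5; 2 1 -3)], sign=+1
B: triangle coeff Δ(4,1,5) = 1/495; Σ_t [0,0]: t=0:+1/2880 = 1/2880; (3j)²=2/165 [(4 1 5; -2 1 1)], sign=+1
I_A²/I_B² = (28/495)/(2/165) = 14/3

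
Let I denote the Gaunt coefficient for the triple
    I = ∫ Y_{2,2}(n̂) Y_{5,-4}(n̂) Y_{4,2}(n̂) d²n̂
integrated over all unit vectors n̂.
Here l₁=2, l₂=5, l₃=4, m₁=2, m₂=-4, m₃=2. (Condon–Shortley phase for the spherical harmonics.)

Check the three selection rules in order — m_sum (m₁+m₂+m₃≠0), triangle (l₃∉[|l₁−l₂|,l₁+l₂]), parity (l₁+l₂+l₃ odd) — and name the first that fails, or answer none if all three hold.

parity

Σmᵢ = 0  ✓
l₃∈[|l₁−l₂|,l₁+l₂]=[3,7], have l₃=4  ✓
Σlᵢ = 11 ⇒ odd  ✗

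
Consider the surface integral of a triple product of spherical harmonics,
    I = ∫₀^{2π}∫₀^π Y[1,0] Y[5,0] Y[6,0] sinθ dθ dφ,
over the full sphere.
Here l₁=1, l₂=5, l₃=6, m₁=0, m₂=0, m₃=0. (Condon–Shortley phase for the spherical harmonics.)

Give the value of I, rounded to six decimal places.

Checks pass: Σm=0; 12 even; l₃=6∈[4,6].
(2·1+1)(2·5+1)(2·6+1) = 429
Δ: 0! 2! 10! / 13! → 1/858
sum: t=0:+1/14400 = 1/14400
3j²(1 5 6; 0 0 0) = Δ·Π!·Σ² = 6/143  (sign +1)
(m-triple is (0,0,0) — same symbol as above.)
combine: 4πI² = 429·6/143·6/143 = 108/143
take √, sign +1: I = 0.24515397

0.245154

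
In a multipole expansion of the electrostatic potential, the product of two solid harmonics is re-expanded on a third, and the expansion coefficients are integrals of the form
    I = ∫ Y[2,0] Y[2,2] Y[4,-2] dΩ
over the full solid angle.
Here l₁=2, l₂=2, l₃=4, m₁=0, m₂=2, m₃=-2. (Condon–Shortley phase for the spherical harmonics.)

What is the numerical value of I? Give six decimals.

0.156078

m-sum 0 ✓  L=8 even ✓  0≤4≤4 ✓
Π(2lᵢ+1) = 5×5×9 = 225
triangle coeff Δ(2,2,4) = 1/630
Σ_t [0,0]: t=0:+1/16 = 1/16
(3j)²=2/35 [(2 2 4; 0 0 0)], sign=+1
Σ_t [0,0]: t=0:+1/96 = 1/96
(3j)²=1/42 [(2 2 4; 0 2 -2)], sign=+1
⇒ 4πI² = 15/49
I = (+1)√(15/49/(4π)) = 0.15607835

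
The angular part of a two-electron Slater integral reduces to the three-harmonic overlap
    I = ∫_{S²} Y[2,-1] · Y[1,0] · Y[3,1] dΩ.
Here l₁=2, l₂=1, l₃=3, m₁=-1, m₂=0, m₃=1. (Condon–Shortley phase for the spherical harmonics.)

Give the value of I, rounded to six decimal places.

-0.233597

Checks pass: Σm=0; 6 even; l₃=3∈[1,3].
(2·2+1)(2·1+1)(2·3+1) = 105
Δ: 0! 4! 2! / 7! → 1/105
sum: t=0:+1/4 = 1/4
3j²(2 1 3; 0 0 0) = Δ·Π!·Σ² = 3/35  (sign -1)
sum: t=0:+1/6 = 1/6
3j²(2 1 3; -1 0 1) = Δ·Π!·Σ² = 8/105  (sign +1)
combine: 4πI² = 105·3/35·8/105 = 24/35
take √, sign -1: I = -0.23359668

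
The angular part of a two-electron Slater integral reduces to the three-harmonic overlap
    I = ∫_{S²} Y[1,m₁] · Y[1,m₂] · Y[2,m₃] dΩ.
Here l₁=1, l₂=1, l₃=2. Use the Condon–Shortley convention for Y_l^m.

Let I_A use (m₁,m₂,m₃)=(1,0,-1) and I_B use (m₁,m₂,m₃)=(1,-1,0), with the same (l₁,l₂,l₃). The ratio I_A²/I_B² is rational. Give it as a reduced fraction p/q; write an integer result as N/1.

Same 1,1,2: normalisation and zero-m 3j drop out of the ratio.
A: Δ: 0! 2! 2! / 5! → 1/30; sum: t=0:+1/2 = 1/2; 3j²(1 1 2; 1 0 -1) = Δ·Π!·Σ² = 1/10  (sign -1)
B: Δ: 0! 2! 2! / 5! → 1/30; sum: t=0:+1/4 = 1/4; 3j²(1 1 2; 1 -1 0) = Δ·Π!·Σ² = 1/30  (sign +1)
I_A²/I_B² = (1/10)/(1/30) = 3/1

3/1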